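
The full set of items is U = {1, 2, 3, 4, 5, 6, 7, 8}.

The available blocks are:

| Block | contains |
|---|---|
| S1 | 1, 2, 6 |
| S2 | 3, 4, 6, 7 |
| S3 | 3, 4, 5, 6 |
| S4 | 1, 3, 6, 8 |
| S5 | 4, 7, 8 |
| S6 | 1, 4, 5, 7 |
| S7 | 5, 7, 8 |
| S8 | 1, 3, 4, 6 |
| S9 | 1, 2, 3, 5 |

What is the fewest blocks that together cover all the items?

S1 and S3 and S7 together: S1 ∪ S3 ∪ S7 = {1, 2, 3, 4, 5, 6, 7, 8} — every item is covered.
No 2 of the 9 blocks cover everything (all 36 combinations miss at least one item), so 3 is optimal.

3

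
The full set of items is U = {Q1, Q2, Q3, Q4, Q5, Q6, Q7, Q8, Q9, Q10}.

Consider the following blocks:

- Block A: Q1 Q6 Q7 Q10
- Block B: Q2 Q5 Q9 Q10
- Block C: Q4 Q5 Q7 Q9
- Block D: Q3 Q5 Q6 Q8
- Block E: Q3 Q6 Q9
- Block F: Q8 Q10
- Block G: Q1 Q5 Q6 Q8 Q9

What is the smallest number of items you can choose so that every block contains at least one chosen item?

3

The 3 items {Q5, Q9, Q10} hit every block.
No choice of 2 items meets every block, so 3 is the minimum.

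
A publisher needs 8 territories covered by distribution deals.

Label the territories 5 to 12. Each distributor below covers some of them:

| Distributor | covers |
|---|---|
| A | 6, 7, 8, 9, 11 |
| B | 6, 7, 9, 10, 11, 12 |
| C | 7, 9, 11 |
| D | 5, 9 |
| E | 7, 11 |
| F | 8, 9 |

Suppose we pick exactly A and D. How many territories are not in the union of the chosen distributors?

2

Union of A, D = {5, 6, 7, 8, 9, 11}.
Not covered: 10, 12 — 2 territories.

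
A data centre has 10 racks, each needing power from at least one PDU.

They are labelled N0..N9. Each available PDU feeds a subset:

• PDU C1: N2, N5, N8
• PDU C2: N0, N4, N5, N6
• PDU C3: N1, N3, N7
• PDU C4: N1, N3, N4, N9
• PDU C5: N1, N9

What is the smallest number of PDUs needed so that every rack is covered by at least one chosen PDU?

4

Take {C1, C2, C3, C5}. Their union is {N0, N1, N2, N3, N4, N5, N6, N7, N8, N9}, which is all 10 racks.
No 3 of the 5 PDUs cover everything (all 10 combinations miss at least one rack), so 4 is optimal.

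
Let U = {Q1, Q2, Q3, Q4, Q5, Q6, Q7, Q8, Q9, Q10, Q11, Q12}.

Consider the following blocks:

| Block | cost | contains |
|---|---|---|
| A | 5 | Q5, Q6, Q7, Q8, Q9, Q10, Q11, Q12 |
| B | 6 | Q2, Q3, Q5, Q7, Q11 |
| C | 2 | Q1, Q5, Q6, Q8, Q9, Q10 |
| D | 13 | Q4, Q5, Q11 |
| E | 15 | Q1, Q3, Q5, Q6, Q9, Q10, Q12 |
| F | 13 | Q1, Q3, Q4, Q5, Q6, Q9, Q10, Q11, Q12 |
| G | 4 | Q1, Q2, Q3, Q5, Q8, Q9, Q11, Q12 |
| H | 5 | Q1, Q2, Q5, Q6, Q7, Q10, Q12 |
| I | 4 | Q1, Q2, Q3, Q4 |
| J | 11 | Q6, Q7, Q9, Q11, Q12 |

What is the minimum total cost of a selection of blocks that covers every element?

9

A, I together cover every element (A ∪ I = {Q1, Q2, Q3, Q4, Q5, Q6, Q7, Q8, Q9, Q10, Q11, Q12}); total cost 5 + 4 = 9.
The greedy pick C, G, I, A costs 15; no covering selection beats 9.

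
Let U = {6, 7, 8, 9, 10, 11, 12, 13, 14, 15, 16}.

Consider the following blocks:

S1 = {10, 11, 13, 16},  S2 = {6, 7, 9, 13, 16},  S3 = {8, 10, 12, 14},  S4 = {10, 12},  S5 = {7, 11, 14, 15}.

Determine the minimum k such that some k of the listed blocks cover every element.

S2, S3, and S5 cover everything between them: the union {6, 7, 8, 9, 10, 11, 12, 13, 14, 15, 16} is all of U.
Each block has at most 5 elements, and 2·5 = 10 < 11 — so at least 3 blocks are needed, and 3 is optimal.

3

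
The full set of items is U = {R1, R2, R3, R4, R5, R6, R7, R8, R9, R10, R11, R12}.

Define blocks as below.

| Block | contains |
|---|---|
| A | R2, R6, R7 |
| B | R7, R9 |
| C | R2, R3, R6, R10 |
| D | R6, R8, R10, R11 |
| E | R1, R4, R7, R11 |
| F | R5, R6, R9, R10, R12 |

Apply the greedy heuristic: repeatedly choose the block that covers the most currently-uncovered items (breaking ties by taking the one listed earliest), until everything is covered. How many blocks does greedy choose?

Greedy: pick F (covers 5 new) → pick E (covers 4 new) → pick C (covers 2 new) → pick D (covers 1 new). Total picks: 4.

4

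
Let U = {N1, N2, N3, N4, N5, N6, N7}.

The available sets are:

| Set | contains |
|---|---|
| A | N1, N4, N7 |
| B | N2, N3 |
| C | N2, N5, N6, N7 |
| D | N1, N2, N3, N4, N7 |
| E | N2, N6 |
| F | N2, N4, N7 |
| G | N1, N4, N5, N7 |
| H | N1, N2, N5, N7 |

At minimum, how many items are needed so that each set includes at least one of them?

2

T = {N2, N7} meets every set (each contains at least one member of T), and |T| = 2.
The sets A, E are pairwise disjoint, so any hitting set needs a separate item for each — at least 2. Hence 2 is optimal.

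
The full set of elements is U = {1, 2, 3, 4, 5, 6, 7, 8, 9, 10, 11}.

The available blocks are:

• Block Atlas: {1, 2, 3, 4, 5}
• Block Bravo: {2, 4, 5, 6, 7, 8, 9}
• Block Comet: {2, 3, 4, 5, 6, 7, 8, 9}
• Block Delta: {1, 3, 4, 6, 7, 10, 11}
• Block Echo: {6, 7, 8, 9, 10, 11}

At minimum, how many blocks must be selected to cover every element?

Bravo and Delta cover everything between them: the union {1, 2, 3, 4, 5, 6, 7, 8, 9, 10, 11} is all of U.
No single block has all 11 elements (the largest, Comet, has 8), so 2 is optimal.

2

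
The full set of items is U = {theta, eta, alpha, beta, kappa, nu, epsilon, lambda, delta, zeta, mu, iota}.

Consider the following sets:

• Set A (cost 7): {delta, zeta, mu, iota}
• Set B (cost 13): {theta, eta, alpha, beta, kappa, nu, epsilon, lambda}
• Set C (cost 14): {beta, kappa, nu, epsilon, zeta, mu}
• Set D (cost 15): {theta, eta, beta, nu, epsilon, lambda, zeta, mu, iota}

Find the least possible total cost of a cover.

20

A, B together cover every item (A ∪ B = {theta, eta, alpha, beta, kappa, nu, epsilon, lambda, delta, zeta, mu, iota}); total cost 7 + 13 = 20.
No covering selection has total cost below 20.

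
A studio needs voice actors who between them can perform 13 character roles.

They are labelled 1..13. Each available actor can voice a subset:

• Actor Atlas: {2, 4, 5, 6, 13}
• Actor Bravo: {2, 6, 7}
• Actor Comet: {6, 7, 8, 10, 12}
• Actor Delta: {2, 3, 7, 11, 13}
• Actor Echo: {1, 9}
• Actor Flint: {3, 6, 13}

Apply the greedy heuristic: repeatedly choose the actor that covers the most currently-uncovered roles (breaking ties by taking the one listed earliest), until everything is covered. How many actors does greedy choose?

4

Greedy: pick Atlas (covers 5 new) → pick Comet (covers 4 new) → pick Delta (covers 2 new) → pick Echo (covers 2 new). Total picks: 4.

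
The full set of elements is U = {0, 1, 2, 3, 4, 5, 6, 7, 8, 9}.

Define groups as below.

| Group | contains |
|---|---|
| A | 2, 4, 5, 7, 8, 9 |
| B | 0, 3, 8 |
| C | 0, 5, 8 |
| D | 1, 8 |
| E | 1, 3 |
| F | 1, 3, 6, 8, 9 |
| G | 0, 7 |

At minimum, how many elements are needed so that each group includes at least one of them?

3

The 3 elements {0, 3, 8} hit every group.
No choice of 2 elements meets every group, so 3 is the minimum.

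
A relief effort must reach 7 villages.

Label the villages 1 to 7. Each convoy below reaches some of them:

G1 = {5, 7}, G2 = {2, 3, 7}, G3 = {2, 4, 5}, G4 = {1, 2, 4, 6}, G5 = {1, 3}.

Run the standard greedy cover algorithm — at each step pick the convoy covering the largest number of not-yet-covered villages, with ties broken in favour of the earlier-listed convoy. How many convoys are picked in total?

Greedy: pick G4 (covers 4 new) → pick G1 (covers 2 new) → pick G2 (covers 1 new). Total picks: 3.

3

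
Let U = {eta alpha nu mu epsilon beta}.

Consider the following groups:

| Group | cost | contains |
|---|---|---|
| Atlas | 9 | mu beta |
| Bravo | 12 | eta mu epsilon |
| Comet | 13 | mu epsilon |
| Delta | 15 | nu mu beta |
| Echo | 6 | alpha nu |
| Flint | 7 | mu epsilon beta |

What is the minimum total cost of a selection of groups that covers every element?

Bravo, Echo, Flint together cover every element (Bravo ∪ Echo ∪ Flint = {eta, alpha, nu, mu, epsilon, beta}); total cost 12 + 6 + 7 = 25.
No covering selection has total cost below 25.

25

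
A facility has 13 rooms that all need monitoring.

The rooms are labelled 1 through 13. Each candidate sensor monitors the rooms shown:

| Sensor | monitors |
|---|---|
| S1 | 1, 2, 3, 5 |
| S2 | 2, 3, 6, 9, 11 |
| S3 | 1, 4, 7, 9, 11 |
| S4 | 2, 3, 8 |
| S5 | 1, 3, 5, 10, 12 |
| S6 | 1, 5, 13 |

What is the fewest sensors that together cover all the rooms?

5

S2 and S3 and S4 and S5 and S6 together: S2 ∪ S3 ∪ S4 ∪ S5 ∪ S6 = {1, 2, 3, 4, 5, 6, 7, 8, 9, 10, 11, 12, 13} — every room is covered.
No 4 of the 6 sensors cover everything (all 15 combinations miss at least one room), so 5 is optimal.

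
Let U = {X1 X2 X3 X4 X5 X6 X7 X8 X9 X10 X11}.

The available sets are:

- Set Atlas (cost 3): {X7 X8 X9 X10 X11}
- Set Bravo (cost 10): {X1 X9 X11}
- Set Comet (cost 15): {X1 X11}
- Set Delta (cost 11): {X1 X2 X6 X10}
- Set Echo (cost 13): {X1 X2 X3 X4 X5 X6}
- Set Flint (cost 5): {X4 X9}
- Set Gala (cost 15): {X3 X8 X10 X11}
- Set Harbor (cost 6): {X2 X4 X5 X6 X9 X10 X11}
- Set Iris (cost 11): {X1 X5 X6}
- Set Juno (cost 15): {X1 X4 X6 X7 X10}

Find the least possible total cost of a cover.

Atlas, Echo together cover every point (Atlas ∪ Echo = {X1, X2, X3, X4, X5, X6, X7, X8, X9, X10, X11}); total cost 3 + 13 = 16.
The greedy pick Atlas, Harbor, Echo costs 22; no covering selection beats 16.

16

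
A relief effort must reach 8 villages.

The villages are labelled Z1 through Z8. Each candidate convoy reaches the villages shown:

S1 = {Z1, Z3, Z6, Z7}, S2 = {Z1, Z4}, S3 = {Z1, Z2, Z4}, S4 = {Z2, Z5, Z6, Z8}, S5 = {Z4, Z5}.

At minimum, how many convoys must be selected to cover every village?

Take {S1, S3, S4}. Their union is {Z1, Z2, Z3, Z4, Z5, Z6, Z7, Z8}, which is all 8 villages.
Only S1 contains Z3, so S1 is forced; the remaining 4 villages need at least 2 more convoys (each remaining convoy adds at most 3) — so at least 3 convoys are needed, and 3 is optimal.

3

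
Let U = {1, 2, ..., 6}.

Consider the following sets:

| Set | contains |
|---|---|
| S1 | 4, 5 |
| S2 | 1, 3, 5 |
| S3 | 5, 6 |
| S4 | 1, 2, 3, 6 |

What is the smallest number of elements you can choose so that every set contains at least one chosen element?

Take H = {3, 5}. Each listed set contains at least one of these, so H is a hitting set of size 2.
The sets S1, S4 are pairwise disjoint, so any hitting set needs a separate element for each — at least 2. Hence 2 is optimal.

2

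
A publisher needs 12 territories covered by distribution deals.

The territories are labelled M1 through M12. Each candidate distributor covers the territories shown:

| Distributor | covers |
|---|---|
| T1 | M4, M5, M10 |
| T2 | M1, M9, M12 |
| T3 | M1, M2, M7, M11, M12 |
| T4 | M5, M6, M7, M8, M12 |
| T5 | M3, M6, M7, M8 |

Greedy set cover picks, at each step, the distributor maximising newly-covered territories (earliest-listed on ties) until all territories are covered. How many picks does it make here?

4

Greedy: pick T3 (covers 5 new) → pick T1 (covers 3 new) → pick T5 (covers 3 new) → pick T2 (covers 1 new). Total picks: 4.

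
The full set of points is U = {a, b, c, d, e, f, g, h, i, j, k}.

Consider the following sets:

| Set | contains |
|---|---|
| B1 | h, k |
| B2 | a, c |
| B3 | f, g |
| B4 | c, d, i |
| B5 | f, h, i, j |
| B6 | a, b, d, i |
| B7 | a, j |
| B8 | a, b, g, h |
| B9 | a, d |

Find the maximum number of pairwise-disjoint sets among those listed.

B1, B3, B4, B7 are pairwise disjoint (B1={h,k}; B3={f,g}; B4={c,d,i}; B7={a,j}).
Every remaining set overlaps one of these, and no 5 of the listed sets are pairwise disjoint, so 4 is the maximum.

4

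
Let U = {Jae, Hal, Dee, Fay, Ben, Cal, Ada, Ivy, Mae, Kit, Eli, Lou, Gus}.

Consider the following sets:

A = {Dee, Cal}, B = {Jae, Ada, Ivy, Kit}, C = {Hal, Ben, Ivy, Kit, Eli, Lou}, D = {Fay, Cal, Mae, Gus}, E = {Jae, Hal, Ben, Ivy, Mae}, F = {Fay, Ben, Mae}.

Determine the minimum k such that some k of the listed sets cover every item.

4

A, B, C, and D cover everything between them: the union {Jae, Hal, Dee, Fay, Ben, Cal, Ada, Ivy, Mae, Kit, Eli, Lou, Gus} is all of U.
Only B contains Ada, so B is forced; the remaining 9 items need at least 3 more sets (each remaining set adds at most 4) — so at least 4 sets are needed, and 4 is optimal.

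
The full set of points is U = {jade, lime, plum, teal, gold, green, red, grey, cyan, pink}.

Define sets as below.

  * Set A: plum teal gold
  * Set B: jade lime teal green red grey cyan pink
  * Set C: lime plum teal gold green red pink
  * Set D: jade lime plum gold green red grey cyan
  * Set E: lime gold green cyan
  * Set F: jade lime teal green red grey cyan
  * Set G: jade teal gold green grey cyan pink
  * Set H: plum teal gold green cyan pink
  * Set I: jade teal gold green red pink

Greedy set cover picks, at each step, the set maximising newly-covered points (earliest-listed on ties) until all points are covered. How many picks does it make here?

2

Greedy: pick B (covers 8 new) → pick A (covers 2 new). Total picks: 2.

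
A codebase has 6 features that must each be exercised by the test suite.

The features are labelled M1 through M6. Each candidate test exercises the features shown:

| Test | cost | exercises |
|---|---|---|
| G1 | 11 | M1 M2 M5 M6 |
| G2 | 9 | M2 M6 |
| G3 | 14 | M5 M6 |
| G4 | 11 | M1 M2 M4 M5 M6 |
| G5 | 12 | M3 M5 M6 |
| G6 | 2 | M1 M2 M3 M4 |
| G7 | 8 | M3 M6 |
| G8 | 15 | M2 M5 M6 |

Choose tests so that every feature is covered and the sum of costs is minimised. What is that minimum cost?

13

G4, G6 together cover every feature (G4 ∪ G6 = {M1, M2, M3, M4, M5, M6}); total cost 11 + 2 = 13.
No covering selection has total cost below 13.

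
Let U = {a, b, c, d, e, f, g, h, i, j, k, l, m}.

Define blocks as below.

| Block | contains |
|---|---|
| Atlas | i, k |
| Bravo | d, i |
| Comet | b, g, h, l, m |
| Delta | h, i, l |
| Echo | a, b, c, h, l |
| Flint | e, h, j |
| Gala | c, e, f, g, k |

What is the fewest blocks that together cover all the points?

5

Take {Bravo, Comet, Echo, Flint, Gala}. Their union is {a, b, c, d, e, f, g, h, i, j, k, l, m}, which is all 13 points.
No 4 of the 7 blocks cover everything (all 35 combinations miss at least one point), so 5 is optimal.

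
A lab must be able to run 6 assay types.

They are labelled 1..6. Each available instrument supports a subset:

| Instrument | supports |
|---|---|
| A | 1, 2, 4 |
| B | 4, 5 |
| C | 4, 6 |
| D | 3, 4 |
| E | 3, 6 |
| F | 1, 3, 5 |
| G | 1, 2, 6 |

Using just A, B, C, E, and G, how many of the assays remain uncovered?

Union of A, B, C, E, G = {1, 2, 3, 4, 5, 6} — that's every assay, so 0 are uncovered.

0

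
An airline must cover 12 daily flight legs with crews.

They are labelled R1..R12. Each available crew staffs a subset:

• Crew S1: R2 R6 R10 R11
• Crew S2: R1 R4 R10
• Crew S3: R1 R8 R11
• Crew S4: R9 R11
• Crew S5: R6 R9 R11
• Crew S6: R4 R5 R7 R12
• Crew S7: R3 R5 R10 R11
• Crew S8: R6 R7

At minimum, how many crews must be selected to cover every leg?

5

S1 and S3 and S5 and S6 and S7 together: S1 ∪ S3 ∪ S5 ∪ S6 ∪ S7 = {R1, R2, R3, R4, R5, R6, R7, R8, R9, R10, R11, R12} — every leg is covered.
No 4 of the 8 crews cover everything (all 70 combinations miss at least one leg), so 5 is optimal.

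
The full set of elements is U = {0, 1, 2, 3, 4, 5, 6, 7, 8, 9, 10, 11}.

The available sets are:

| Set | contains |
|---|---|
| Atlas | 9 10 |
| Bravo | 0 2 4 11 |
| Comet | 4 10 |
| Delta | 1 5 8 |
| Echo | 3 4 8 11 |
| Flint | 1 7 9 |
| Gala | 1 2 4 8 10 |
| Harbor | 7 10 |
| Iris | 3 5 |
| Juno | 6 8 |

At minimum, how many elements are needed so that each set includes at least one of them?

H = {1, 3, 4, 8, 10} meets every set (each contains at least one member of H), and |H| = 5.
No choice of 4 elements meets every set, so 5 is the minimum.

5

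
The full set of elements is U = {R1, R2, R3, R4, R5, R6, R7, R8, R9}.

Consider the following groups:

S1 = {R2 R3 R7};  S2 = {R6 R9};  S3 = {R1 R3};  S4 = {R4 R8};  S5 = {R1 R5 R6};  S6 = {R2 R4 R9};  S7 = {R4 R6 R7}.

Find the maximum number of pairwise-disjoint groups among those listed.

S1, S4, S5 are pairwise disjoint (S1={R2,R3,R7}; S4={R4,R8}; S5={R1,R5,R6}).
Every remaining group overlaps one of these, and no 4 of the listed groups are pairwise disjoint, so 3 is the maximum.

3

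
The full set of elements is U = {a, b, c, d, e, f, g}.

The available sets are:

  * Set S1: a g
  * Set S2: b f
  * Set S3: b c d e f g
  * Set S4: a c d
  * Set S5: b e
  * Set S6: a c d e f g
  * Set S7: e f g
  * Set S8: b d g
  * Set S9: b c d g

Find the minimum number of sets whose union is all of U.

S6 and S8 together: S6 ∪ S8 = {a, b, c, d, e, f, g} — every element is covered.
No single set has all 7 elements (the largest, S3, has 6), so 2 is optimal.

2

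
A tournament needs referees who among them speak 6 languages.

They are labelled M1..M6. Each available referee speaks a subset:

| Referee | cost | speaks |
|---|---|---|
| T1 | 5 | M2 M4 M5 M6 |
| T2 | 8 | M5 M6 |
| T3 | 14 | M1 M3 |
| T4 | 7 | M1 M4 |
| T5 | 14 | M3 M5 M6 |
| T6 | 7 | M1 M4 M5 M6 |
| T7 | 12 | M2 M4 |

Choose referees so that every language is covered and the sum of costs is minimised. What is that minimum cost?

T1, T3 together cover every language (T1 ∪ T3 = {M1, M2, M3, M4, M5, M6}); total cost 5 + 14 = 19.
No covering selection has total cost below 19.

19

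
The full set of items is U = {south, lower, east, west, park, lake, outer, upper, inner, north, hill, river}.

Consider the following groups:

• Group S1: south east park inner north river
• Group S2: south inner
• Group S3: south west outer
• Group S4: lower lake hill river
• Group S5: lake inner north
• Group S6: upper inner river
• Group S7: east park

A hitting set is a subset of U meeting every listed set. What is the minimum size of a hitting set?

The 4 items {park, lake, outer, inner} hit every group.
No choice of 3 items meets every group, so 4 is the minimum.

4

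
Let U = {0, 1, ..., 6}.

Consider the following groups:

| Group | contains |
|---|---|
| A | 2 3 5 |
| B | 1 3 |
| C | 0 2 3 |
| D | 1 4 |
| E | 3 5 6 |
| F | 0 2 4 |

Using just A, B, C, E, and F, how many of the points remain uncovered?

0

Union of A, B, C, E, F = {0, 1, 2, 3, 4, 5, 6} — that's every point, so 0 are uncovered.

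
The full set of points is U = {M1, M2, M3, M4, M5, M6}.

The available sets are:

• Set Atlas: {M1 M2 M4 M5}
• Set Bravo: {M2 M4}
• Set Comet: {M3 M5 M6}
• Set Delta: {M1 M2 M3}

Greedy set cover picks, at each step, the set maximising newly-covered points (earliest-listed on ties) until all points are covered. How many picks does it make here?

2

Greedy: pick Atlas (covers 4 new) → pick Comet (covers 2 new). Total picks: 2.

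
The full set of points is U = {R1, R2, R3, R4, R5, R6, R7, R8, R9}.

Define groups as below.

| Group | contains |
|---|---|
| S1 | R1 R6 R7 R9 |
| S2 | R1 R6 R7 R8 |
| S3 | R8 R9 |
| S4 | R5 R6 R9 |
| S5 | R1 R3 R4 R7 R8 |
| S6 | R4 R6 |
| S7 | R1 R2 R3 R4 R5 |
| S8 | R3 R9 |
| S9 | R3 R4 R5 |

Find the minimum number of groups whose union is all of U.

S1 and S5 and S7 together: S1 ∪ S5 ∪ S7 = {R1, R2, R3, R4, R5, R6, R7, R8, R9} — every point is covered.
Only S7 contains R2, so S7 is forced; the remaining 4 points need at least 2 more groups (each remaining group adds at most 3) — so at least 3 groups are needed, and 3 is optimal.

3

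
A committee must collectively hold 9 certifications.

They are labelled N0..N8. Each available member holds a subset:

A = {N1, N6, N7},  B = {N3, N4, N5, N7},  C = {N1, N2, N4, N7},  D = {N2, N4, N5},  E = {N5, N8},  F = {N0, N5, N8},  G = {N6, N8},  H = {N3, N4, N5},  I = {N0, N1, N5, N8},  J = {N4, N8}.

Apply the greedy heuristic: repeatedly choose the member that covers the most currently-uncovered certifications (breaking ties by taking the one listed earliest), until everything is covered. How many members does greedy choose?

Greedy: pick B (covers 4 new) → pick I (covers 3 new) → pick A (covers 1 new) → pick C (covers 1 new). Total picks: 4.

4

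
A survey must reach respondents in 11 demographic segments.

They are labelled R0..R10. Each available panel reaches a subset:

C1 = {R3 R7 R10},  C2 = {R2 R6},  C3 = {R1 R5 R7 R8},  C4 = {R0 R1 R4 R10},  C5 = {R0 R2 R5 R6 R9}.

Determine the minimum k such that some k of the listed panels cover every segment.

4

C1 and C3 and C4 and C5 together: C1 ∪ C3 ∪ C4 ∪ C5 = {R0, R1, R2, R3, R4, R5, R6, R7, R8, R9, R10} — every segment is covered.
No 3 of the 5 panels cover everything (all 10 combinations miss at least one segment), so 4 is optimal.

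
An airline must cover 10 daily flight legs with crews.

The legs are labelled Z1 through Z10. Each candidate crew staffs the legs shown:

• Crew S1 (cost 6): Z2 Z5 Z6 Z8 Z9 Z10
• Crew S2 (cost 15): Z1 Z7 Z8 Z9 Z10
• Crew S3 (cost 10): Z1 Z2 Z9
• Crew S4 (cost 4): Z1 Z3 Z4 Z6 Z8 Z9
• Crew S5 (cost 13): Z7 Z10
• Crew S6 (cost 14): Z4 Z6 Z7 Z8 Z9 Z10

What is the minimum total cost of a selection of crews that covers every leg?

23

S1, S4, S5 together cover every leg (S1 ∪ S4 ∪ S5 = {Z1, Z2, Z3, Z4, Z5, Z6, Z7, Z8, Z9, Z10}); total cost 6 + 4 + 13 = 23.
No covering selection has total cost below 23.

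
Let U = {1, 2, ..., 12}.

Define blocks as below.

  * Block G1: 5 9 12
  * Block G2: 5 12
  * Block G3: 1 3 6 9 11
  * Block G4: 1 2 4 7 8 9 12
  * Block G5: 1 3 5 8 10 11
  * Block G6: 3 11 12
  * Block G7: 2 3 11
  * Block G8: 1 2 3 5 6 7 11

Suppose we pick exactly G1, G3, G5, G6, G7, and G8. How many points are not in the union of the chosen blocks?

1

Union of G1, G3, G5, G6, G7, G8 = {1, 2, 3, 5, 6, 7, 8, 9, 10, 11, 12}.
Not covered: 4 — 1 point.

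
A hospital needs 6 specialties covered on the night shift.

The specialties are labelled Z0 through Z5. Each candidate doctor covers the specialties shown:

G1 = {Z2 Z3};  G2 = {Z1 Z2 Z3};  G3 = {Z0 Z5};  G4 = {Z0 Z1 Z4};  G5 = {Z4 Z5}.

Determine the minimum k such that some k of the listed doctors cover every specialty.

Take {G2, G4, G5}. Their union is {Z0, Z1, Z2, Z3, Z4, Z5}, which is all 6 specialties.
No 2 of the 5 doctors cover everything (all 10 combinations miss at least one specialty), so 3 is optimal.

3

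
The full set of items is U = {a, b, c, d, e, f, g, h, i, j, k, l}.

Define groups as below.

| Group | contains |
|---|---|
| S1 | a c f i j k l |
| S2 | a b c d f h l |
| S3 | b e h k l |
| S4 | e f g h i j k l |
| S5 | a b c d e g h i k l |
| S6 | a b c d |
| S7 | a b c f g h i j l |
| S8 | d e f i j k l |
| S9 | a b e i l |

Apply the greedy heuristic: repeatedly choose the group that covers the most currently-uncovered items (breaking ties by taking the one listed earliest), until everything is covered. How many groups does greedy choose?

2

Greedy: pick S5 (covers 10 new) → pick S1 (covers 2 new). Total picks: 2.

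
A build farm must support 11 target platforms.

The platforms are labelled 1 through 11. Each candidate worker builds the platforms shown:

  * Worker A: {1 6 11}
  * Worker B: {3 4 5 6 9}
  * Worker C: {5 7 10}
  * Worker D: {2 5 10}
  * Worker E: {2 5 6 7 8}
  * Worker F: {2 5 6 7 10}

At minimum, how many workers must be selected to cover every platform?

Take {A, B, E, F}. Their union is {1, 2, 3, 4, 5, 6, 7, 8, 9, 10, 11}, which is all 11 platforms.
No 3 of the 6 workers cover everything (all 20 combinations miss at least one platform), so 4 is optimal.

4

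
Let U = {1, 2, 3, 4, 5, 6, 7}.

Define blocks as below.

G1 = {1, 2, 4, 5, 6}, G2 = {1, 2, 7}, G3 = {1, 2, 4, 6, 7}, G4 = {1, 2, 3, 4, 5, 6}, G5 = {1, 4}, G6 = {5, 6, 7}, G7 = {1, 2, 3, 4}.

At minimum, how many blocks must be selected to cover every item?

2

Take {G2, G4}. Their union is {1, 2, 3, 4, 5, 6, 7}, which is all 7 items.
No single block has all 7 items (the largest, G4, has 6), so 2 is optimal.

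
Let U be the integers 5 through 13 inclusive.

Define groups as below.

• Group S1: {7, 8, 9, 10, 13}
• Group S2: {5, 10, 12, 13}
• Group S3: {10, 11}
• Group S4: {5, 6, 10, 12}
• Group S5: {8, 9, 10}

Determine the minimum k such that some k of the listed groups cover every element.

S1, S3, and S4 cover everything between them: the union {5, 6, 7, 8, 9, 10, 11, 12, 13} is all of U.
Only S4 contains 6, so S4 is forced; the remaining 5 elements need at least 2 more groups (each remaining group adds at most 4) — so at least 3 groups are needed, and 3 is optimal.

3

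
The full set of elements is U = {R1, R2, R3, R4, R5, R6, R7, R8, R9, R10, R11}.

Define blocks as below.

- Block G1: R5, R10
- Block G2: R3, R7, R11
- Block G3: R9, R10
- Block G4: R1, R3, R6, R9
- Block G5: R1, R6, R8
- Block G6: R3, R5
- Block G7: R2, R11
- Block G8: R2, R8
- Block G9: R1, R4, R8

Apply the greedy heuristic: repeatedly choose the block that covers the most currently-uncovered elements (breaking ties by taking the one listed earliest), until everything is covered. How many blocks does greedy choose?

5

Greedy: pick G4 (covers 4 new) → pick G1 (covers 2 new) → pick G2 (covers 2 new) → pick G8 (covers 2 new) → pick G9 (covers 1 new). Total picks: 5.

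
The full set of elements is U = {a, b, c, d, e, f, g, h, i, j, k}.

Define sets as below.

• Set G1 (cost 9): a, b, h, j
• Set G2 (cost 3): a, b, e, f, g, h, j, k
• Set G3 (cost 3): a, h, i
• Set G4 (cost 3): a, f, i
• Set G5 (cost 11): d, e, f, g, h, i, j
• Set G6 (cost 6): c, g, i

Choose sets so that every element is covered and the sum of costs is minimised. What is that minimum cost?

G2, G5, G6 together cover every element (G2 ∪ G5 ∪ G6 = {a, b, c, d, e, f, g, h, i, j, k}); total cost 3 + 11 + 6 = 20.
The greedy pick G2, G3, G6, G5 costs 23; no covering selection beats 20.

20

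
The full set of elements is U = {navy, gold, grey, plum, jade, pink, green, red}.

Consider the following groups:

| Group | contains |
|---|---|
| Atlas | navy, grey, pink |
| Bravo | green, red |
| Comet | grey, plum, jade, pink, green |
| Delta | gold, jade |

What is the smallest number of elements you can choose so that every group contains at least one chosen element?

3

Take H = {jade, pink, green}. Each listed group contains at least one of these, so H is a hitting set of size 3.
The groups Atlas, Bravo, Delta are pairwise disjoint, so any hitting set needs a separate element for each — at least 3. Hence 3 is optimal.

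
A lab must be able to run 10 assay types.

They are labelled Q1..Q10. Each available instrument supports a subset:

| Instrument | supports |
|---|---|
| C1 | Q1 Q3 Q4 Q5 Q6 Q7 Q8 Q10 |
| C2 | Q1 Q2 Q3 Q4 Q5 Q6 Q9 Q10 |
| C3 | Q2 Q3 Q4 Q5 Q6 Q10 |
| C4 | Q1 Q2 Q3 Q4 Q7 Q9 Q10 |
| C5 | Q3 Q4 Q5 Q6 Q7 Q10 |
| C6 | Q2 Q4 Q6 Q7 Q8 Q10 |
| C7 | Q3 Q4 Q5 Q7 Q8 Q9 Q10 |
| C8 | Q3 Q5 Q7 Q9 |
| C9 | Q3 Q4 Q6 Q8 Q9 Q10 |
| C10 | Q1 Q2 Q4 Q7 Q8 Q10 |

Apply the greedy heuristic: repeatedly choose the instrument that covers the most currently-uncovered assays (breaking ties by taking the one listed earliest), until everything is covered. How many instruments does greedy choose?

2

Greedy: pick C1 (covers 8 new) → pick C2 (covers 2 new). Total picks: 2.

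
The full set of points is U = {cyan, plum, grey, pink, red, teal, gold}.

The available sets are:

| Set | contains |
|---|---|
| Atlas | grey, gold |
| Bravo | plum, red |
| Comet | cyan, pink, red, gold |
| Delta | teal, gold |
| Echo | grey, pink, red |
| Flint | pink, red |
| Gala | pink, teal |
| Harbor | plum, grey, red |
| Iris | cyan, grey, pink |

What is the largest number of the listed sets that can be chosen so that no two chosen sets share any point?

3

Atlas, Bravo, Gala are pairwise disjoint (Atlas={grey,gold}; Bravo={plum,red}; Gala={pink,teal}).
Every remaining set overlaps one of these, and no 4 of the listed sets are pairwise disjoint, so 3 is the maximum.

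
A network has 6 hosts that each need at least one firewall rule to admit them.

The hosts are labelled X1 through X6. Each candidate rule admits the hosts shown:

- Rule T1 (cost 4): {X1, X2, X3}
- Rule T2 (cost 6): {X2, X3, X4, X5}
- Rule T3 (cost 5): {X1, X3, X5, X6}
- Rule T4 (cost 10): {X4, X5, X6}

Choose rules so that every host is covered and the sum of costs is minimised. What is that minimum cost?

11

T2, T3 together cover every host (T2 ∪ T3 = {X1, X2, X3, X4, X5, X6}); total cost 6 + 5 = 11.
No covering selection has total cost below 11.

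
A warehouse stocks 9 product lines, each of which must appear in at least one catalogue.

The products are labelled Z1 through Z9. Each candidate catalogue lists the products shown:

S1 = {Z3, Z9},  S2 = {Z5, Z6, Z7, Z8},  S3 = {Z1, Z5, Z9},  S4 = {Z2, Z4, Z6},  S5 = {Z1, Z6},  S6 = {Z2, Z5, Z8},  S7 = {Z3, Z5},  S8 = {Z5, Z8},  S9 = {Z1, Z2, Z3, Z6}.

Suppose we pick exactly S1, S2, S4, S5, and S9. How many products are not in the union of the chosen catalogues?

Union of S1, S2, S4, S5, S9 = {Z1, Z2, Z3, Z4, Z5, Z6, Z7, Z8, Z9} — that's every product, so 0 are uncovered.

0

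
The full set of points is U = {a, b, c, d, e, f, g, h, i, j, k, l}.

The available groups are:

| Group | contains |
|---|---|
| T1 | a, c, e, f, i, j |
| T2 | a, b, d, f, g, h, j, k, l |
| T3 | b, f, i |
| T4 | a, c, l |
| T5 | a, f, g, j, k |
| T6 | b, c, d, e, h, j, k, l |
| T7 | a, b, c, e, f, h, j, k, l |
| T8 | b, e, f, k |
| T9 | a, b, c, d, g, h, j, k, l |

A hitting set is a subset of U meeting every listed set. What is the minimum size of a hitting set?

2

T = {a, b} meets every group (each contains at least one member of T), and |T| = 2.
The groups T4, T8 are pairwise disjoint, so any hitting set needs a separate point for each — at least 2. Hence 2 is optimal.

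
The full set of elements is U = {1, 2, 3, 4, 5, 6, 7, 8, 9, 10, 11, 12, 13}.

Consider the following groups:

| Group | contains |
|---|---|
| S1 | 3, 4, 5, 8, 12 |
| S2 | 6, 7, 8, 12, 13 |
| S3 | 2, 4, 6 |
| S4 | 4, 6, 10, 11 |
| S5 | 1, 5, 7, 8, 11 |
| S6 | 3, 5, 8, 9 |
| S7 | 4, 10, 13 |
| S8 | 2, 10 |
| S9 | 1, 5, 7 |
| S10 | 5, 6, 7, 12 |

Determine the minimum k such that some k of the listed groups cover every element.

5

Take {S2, S4, S6, S8, S9}. Their union is {1, 2, 3, 4, 5, 6, 7, 8, 9, 10, 11, 12, 13}, which is all 13 elements.
No 4 of the 10 groups cover everything (all 210 combinations miss at least one element), so 5 is optimal.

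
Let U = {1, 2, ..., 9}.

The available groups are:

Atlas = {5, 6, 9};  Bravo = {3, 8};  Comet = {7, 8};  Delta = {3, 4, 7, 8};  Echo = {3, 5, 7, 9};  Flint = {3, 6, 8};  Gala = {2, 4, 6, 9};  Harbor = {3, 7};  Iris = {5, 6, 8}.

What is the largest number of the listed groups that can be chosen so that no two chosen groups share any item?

2

Atlas, Harbor are pairwise disjoint (Atlas={5,6,9}; Harbor={3,7}).
Every remaining group overlaps one of these, and no 3 of the listed groups are pairwise disjoint, so 2 is the maximum.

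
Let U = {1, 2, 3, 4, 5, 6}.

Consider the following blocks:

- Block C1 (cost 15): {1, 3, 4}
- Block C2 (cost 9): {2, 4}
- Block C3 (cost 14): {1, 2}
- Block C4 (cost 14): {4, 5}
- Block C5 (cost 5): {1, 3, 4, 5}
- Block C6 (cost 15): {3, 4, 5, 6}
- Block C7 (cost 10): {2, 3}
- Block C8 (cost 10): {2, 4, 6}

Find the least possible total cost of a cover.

C5, C8 together cover every point (C5 ∪ C8 = {1, 2, 3, 4, 5, 6}); total cost 5 + 10 = 15.
No covering selection has total cost below 15.

15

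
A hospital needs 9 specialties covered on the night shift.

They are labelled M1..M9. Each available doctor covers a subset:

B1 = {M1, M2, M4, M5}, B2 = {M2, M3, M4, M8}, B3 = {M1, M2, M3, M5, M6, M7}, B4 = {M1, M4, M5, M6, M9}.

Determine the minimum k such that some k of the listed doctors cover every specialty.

3

B2 and B3 and B4 together: B2 ∪ B3 ∪ B4 = {M1, M2, M3, M4, M5, M6, M7, M8, M9} — every specialty is covered.
Only B3 contains M7, so B3 is forced; the remaining 3 specialties need at least 2 more doctors (each remaining doctor adds at most 2) — so at least 3 doctors are needed, and 3 is optimal.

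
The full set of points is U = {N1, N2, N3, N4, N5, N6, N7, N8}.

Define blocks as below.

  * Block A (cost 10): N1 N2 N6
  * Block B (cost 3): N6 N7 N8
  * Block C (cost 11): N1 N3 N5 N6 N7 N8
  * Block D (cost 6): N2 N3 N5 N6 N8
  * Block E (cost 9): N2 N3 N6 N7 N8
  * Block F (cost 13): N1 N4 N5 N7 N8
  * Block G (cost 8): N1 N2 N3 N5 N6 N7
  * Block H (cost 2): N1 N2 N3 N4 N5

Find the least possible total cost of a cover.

5

B, H together cover every point (B ∪ H = {N1, N2, N3, N4, N5, N6, N7, N8}); total cost 3 + 2 = 5.
No covering selection has total cost below 5.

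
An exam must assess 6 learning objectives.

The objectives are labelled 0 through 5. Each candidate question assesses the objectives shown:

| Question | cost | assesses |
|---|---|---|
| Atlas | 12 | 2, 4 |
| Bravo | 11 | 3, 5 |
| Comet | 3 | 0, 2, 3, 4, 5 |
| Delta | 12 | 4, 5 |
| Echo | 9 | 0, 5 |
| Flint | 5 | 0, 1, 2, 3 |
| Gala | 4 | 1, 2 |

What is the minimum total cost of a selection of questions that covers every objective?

Comet, Gala together cover every objective (Comet ∪ Gala = {0, 1, 2, 3, 4, 5}); total cost 3 + 4 = 7.
No covering selection has total cost below 7.

7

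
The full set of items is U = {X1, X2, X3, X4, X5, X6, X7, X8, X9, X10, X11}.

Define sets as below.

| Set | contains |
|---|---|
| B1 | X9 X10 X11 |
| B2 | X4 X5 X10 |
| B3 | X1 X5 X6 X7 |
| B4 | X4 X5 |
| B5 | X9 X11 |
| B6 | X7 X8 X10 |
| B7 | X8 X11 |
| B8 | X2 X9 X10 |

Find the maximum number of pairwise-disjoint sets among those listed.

B3, B7, B8 are pairwise disjoint (B3={X1,X5,X6,X7}; B7={X8,X11}; B8={X2,X9,X10}).
Every remaining set overlaps one of these, and no 4 of the listed sets are pairwise disjoint, so 3 is the maximum.

3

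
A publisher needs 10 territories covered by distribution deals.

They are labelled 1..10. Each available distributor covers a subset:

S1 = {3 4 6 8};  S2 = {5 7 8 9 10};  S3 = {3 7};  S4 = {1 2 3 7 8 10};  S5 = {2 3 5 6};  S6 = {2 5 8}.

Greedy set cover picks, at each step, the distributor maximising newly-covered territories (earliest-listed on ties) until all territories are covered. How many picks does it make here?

Greedy: pick S4 (covers 6 new) → pick S1 (covers 2 new) → pick S2 (covers 2 new). Total picks: 3.

3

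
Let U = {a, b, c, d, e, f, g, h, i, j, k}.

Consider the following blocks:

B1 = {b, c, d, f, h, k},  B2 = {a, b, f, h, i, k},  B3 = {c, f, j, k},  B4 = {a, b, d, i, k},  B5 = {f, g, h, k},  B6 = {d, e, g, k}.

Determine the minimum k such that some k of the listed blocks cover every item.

3

B2, B3, and B6 cover everything between them: the union {a, b, c, d, e, f, g, h, i, j, k} is all of U.
Only B6 contains e, so B6 is forced; the remaining 7 items need at least 2 more blocks (each remaining block adds at most 5) — so at least 3 blocks are needed, and 3 is optimal.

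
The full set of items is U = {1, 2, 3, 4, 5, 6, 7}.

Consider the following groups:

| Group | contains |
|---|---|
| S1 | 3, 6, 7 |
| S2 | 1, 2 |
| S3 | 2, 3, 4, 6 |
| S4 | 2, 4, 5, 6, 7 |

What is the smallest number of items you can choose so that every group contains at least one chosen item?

2

The 2 items {2, 3} hit every group.
The groups S1, S2 are pairwise disjoint, so any hitting set needs a separate item for each — at least 2. Hence 2 is optimal.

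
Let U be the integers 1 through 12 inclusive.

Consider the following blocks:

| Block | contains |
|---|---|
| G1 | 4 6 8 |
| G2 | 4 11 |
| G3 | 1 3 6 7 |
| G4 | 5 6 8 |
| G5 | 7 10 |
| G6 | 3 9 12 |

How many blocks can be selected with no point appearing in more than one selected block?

4

G2, G4, G5, G6 are pairwise disjoint (G2={4,11}; G4={5,6,8}; G5={7,10}; G6={3,9,12}).
Every remaining block overlaps one of these, and no 5 of the listed blocks are pairwise disjoint, so 4 is the maximum.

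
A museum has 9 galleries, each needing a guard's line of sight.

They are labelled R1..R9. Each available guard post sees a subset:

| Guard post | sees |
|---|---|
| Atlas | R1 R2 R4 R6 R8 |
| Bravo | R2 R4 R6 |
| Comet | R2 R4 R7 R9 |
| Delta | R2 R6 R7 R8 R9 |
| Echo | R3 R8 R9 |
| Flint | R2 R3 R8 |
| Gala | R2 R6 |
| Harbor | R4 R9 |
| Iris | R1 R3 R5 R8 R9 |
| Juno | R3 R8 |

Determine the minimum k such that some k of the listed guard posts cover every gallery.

3

Take {Atlas, Delta, Iris}. Their union is {R1, R2, R3, R4, R5, R6, R7, R8, R9}, which is all 9 galleries.
Only Iris contains R5, so Iris is forced; the remaining 4 galleries need at least 2 more guard posts (each remaining guard post adds at most 3) — so at least 3 guard posts are needed, and 3 is optimal.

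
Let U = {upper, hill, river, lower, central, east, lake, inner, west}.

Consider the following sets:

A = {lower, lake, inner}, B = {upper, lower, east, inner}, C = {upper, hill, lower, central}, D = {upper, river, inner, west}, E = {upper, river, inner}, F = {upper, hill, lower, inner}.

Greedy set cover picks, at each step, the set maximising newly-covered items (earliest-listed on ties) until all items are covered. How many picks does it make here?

Greedy: pick B (covers 4 new) → pick C (covers 2 new) → pick D (covers 2 new) → pick A (covers 1 new). Total picks: 4.

4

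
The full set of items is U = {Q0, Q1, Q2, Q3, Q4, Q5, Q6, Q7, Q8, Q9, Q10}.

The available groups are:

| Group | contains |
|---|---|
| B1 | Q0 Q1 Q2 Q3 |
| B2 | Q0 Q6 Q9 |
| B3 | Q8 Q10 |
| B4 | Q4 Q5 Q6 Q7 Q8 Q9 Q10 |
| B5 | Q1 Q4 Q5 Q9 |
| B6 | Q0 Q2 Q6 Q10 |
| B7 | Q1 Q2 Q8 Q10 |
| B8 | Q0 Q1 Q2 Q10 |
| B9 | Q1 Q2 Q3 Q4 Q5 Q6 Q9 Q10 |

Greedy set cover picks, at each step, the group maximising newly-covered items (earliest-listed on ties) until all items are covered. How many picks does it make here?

3

Greedy: pick B9 (covers 8 new) → pick B4 (covers 2 new) → pick B1 (covers 1 new). Total picks: 3.
(The true minimum cover uses only 2 groups, so greedy is not optimal here.)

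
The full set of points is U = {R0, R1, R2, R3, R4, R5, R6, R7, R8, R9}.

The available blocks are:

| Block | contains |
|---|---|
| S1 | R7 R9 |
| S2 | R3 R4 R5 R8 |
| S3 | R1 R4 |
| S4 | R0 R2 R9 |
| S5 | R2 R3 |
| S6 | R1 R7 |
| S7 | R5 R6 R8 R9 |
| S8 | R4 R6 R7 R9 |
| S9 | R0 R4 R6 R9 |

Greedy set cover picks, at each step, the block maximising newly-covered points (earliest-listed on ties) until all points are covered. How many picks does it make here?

Greedy: pick S2 (covers 4 new) → pick S4 (covers 3 new) → pick S6 (covers 2 new) → pick S7 (covers 1 new). Total picks: 4.

4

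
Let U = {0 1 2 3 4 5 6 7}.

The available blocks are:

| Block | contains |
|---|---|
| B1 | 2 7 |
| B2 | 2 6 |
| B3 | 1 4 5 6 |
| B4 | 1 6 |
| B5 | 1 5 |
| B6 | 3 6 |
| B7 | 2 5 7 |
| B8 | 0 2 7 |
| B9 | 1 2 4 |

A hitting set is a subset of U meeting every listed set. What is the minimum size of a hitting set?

3

The 3 points {2, 5, 6} hit every block.
The blocks B5, B6, B8 are pairwise disjoint, so any hitting set needs a separate point for each — at least 3. Hence 3 is optimal.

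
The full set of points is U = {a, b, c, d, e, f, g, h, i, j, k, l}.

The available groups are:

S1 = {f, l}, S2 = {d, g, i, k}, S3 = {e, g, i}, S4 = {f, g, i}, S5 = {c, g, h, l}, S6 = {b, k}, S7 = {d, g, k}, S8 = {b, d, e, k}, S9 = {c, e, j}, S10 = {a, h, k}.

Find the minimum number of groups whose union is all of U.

5

S1 and S2 and S8 and S9 and S10 together: S1 ∪ S2 ∪ S8 ∪ S9 ∪ S10 = {a, b, c, d, e, f, g, h, i, j, k, l} — every point is covered.
No 4 of the 10 groups cover everything (all 210 combinations miss at least one point), so 5 is optimal.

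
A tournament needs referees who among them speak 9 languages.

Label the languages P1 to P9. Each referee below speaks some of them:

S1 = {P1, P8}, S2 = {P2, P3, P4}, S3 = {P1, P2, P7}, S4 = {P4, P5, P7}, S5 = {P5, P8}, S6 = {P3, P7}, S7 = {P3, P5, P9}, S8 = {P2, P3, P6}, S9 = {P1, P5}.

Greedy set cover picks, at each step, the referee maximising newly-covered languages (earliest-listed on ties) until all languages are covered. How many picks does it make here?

Greedy: pick S2 (covers 3 new) → pick S1 (covers 2 new) → pick S4 (covers 2 new) → pick S7 (covers 1 new) → pick S8 (covers 1 new). Total picks: 5.
(The true minimum cover uses only 4 referees, so greedy is not optimal here.)

5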